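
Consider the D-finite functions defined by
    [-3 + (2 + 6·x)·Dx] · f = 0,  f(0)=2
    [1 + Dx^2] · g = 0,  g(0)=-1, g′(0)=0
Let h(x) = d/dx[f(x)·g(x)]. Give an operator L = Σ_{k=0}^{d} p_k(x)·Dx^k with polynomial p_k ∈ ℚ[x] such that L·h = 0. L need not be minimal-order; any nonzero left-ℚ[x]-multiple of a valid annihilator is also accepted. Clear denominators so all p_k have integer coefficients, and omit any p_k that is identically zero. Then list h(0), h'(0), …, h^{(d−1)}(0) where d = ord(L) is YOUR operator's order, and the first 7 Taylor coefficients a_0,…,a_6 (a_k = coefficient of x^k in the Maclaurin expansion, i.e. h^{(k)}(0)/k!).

f: a_k = 2, 3, -9/4, 27/8, -405/64, 1701/128, -15309/512, …
g: a_k = -1, 0, 1/2, 0, -1/24, 0, 1/720, …
L₀ := L_f ⊗_s L_g (sym. prod.), ord ≤ 2.
Derive L from L₀ (diff closure).
L = (133 + 2352·x + 4104·x^2 + 1728·x^3 + 1296·x^4) + (276 + 540·x - 1296·x^2 - 1296·x^3)·Dx + (124 + 840·x + 1836·x^2 + 1728·x^3 + 1296·x^4)·Dx^2  (order 2).
h: a_k = -3, 13/2, -45/8, 983/48, -7505/128, 618229/3840, -6878207/15360, …
ICs: h(0) = -3, h′(0) = 13/2.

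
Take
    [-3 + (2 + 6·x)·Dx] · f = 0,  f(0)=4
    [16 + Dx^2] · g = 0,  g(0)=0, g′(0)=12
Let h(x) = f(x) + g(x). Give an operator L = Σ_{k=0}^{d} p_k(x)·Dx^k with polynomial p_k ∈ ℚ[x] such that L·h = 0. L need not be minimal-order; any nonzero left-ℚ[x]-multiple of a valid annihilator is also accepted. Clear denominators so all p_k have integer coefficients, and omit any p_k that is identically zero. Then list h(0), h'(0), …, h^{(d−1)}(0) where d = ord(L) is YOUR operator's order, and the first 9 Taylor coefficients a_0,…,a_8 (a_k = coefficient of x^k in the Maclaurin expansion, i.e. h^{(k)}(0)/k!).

f: a_k = 4, 6, -9/2, 27/4, -405/32, 1701/64, -15309/256, 72171/512, -2814669/8192, …
g: a_k = 0, 12, 0, -32, 0, 128/5, 0, -1024/105, 0, …
h₀=f+g: left-lcm gives L₀, ord ≤ 3.
L = (-4368 - 18432·x - 27648·x^2) + (1760 + 17568·x + 55296·x^2 + 55296·x^3)·Dx + (-273 - 1152·x - 1728·x^2)·Dx^2 + (110 + 1098·x + 3456·x^2 + 3456·x^3)·Dx^3  (order 3).
h: a_k = 4, 18, -9/2, -101/4, -405/32, 16697/320, -15309/256, 7053667/53760, -2814669/8192, …
ICs: h(0) = 4, h′(0) = 18, h′′(0) = -9.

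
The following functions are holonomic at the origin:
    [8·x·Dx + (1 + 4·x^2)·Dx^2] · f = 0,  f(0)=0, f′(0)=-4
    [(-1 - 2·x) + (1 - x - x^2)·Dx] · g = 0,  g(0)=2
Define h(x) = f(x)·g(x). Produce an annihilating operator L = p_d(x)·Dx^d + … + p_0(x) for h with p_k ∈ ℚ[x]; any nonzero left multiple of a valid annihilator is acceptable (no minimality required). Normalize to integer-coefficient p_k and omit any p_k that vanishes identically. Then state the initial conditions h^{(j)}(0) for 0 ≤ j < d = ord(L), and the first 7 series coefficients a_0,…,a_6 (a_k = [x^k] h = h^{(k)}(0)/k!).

L = (2 + 8·x + 24·x^2) + (2 - 4·x + 16·x^2 + 24·x^3)·Dx + (-1 + x - 3·x^2 + 4·x^3 + 4·x^4)·Dx^2  (order 2).
h: a_k = 0, -8, -8, -16/3, -40/3, -664/15, -288/5, …
ICs: h(0) = 0, h′(0) = -8.

f: a_k = 0, -4, 0, 16/3, 0, -64/5, 0, …
g: a_k = 2, 2, 4, 6, 10, 16, 26, …
h₀=f·g: eliminate ⇒ L₀, order ≤ 2·1.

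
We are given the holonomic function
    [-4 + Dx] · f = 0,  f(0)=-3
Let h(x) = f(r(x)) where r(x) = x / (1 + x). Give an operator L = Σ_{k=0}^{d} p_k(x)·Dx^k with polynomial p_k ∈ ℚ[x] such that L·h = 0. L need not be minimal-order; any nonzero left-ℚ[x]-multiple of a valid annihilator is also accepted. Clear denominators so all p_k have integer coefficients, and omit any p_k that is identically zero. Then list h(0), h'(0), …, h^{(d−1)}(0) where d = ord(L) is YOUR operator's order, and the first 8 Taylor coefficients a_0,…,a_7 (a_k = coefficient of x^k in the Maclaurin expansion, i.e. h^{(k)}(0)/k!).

L = -4 + (1 + 2·x + x^2)·Dx  (order 1).
h: a_k = -3, -12, -12, 4, 4, -28/5, 44/15, 68/105, …
ICs: h(0) = -3.

f: a_k = -3, -12, -24, -32, -32, -128/5, -256/15, -1024/105, …
h₀=f(r): pull back L_f along r ⇒ L₀.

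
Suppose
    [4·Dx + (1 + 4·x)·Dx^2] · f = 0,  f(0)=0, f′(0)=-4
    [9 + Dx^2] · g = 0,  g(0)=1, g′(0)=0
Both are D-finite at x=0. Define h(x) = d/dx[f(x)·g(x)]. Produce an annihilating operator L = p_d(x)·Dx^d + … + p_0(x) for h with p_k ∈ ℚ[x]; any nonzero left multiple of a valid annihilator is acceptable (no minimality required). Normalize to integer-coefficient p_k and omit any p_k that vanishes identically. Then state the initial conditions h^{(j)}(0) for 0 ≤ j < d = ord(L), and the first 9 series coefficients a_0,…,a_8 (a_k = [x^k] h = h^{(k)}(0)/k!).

L = (-153603 - 635688·x - 3184272·x^2 - 4292352·x^3 + 12503808·x^4 + 40310784·x^5 + 26873856·x^6) + (-47736 - 304992·x - 311040·x^2 + 2073600·x^3 + 7464960·x^4 + 5971968·x^5)·Dx + (-19110 - 88272·x - 352800·x^2 + 41472·x^3 + 3773952·x^4 + 8957952·x^5 + 5971968·x^6)·Dx^2 + (-5304 - 33888·x - 34560·x^2 + 230400·x^3 + 829440·x^4 + 663552·x^5)·Dx^3 + (-227 - 1960·x + 112·x^2 + 57600·x^3 + 264960·x^4 + 497664·x^5 + 331776·x^6)·Dx^4  (order 4).
h: a_k = -4, 16, -10, 112, -1223/2, 2530, -208169/20, 213116/5, -194189089/1120, …
ICs: h(0) = -4, h′(0) = 16, h′′(0) = -20, h′′′(0) = 672.

f: a_k = 0, -4, 8, -64/3, 64, -1024/5, 2048/3, -16384/7, 8192, …
g: a_k = 1, 0, -9/2, 0, 27/8, 0, -81/80, 0, 729/4480, …
Sym-product of L_f,L_g gives L₀ (≤ ord 4).
Derive L from L₀ (diff closure).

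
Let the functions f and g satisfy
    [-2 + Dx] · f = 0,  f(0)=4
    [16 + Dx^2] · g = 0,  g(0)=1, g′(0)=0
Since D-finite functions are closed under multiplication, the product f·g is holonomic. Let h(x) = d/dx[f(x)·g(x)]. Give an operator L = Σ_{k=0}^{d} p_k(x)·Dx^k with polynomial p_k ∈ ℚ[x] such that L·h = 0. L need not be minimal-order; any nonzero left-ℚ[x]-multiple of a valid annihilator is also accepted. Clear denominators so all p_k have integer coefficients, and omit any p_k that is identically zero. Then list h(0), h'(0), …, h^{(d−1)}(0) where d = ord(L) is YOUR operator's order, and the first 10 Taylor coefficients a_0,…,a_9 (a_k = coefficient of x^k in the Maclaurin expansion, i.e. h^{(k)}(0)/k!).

f: a_k = 4, 8, 8, 16/3, 8/3, 16/15, 16/45, 32/315, 8/315, 16/2835, …
g: a_k = 1, 0, -8, 0, 32/3, 0, -256/45, 0, 512/315, 0, …
Product ⇒ symmetric product L₀, ord ≤ 2.
h₀' ⇒ L via d/dx closure of L₀.
L = 20 - 4·Dx + Dx^2  (order 2).
h: a_k = 8, -48, -176, -224/3, 656/3, 1248/5, 928/45, -33728/315, -19184/315, 2528/945, …
ICs: h(0) = 8, h′(0) = -48.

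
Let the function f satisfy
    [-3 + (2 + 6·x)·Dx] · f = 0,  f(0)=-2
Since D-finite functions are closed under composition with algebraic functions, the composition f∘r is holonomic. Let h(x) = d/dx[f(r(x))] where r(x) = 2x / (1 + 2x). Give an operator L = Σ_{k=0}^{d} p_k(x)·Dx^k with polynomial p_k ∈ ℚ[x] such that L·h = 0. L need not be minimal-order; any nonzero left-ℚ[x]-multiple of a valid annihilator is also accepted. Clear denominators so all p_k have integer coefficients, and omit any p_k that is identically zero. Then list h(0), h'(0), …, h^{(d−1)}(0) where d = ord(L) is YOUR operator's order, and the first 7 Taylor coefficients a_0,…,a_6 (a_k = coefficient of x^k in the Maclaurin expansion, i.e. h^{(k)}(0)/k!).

f: a_k = -2, -3, 9/4, -27/8, 405/64, -1701/128, 15309/512, …
Substitute x→r, Dx→(1/r')Dx; clear ⇒ L₀.
h=h₀': d/dx-closure on L₀ ⇒ L.
L = (-7 - 32·x) + (-1 - 10·x - 16·x^2)·Dx  (order 1).
h: a_k = -6, 42, -261, 1677, -45345/4, 318915/4, -4608345/8, …
ICs: h(0) = -6.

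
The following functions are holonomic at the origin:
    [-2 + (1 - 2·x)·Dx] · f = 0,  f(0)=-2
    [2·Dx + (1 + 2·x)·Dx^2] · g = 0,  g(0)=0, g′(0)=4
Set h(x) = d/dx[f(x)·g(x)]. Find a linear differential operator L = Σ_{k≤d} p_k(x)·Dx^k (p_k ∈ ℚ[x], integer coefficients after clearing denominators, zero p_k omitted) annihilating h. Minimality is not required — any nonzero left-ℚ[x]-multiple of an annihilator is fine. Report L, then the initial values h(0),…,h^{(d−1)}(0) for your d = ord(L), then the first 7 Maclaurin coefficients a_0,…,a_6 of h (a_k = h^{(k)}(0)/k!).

f: a_k = -2, -4, -8, -16, -32, -64, -128, …
g: a_k = 0, 4, -4, 16/3, -8, 64/5, -64/3, …
h₀=f·g: eliminate ⇒ L₀, order ≤ 1·2.
h₀' ⇒ L via d/dx closure of L₀.
L = 16 + (2 + 20·x)·Dx + (-1 + 4·x^2)·Dx^2  (order 2).
h: a_k = -8, -16, -80, -448/3, -1504/3, -4736/5, -40832/15, …
ICs: h(0) = -8, h′(0) = -16.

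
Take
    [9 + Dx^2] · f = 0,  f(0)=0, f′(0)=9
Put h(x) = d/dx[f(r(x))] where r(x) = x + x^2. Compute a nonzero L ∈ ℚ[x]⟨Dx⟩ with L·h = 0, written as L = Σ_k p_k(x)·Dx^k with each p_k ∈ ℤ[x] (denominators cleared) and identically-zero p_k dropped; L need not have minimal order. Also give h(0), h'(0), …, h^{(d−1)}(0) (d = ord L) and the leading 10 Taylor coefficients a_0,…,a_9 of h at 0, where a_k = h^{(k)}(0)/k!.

f: a_k = 0, 9, 0, -27/2, 0, 243/40, 0, -729/560, 0, 729/4480, …
L₀ from L_f via x↦r, Dx↦r'^{-1}Dx.
Derive L from L₀ (diff closure).
L = (21 + 72·x + 216·x^2 + 288·x^3 + 144·x^4) + (-6 - 12·x)·Dx + (1 + 4·x + 4·x^2)·Dx^2  (order 2).
h: a_k = 9, 18, -81/2, -162, -1377/8, 405/4, 33291/80, 4131/10, 129033/4480, -170343/448, …
ICs: h(0) = 9, h′(0) = 18.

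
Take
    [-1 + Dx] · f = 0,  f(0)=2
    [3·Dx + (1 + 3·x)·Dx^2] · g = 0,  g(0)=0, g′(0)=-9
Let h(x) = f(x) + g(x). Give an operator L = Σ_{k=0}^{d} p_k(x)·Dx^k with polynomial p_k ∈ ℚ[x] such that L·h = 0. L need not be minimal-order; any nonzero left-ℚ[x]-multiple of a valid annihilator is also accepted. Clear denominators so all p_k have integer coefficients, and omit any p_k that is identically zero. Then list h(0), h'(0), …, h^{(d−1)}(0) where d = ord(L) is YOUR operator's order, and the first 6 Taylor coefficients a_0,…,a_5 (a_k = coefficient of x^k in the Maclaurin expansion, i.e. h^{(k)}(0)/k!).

L = (-21 - 9·x)·Dx + (17 - 6·x - 9·x^2)·Dx^2 + (4 + 15·x + 9·x^2)·Dx^3  (order 3).
h: a_k = 2, -7, 29/2, -80/3, 365/6, -8747/60, …
ICs: h(0) = 2, h′(0) = -7, h′′(0) = 29.

f: a_k = 2, 2, 1, 1/3, 1/12, 1/60, …
g: a_k = 0, -9, 27/2, -27, 243/4, -729/5, …
h₀=f+g: left-lcm gives L₀, ord ≤ 3.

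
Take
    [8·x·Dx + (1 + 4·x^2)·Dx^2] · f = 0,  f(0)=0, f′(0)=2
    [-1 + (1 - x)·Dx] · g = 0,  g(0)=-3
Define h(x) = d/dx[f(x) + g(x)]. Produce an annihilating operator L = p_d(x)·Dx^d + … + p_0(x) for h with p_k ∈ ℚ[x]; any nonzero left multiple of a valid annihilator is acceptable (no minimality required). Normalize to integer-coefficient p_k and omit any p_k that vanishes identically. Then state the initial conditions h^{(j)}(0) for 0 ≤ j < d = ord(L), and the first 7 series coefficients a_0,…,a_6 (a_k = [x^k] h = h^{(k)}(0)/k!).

f: a_k = 0, 2, 0, -8/3, 0, 32/5, 0, …
g: a_k = -3, -3, -3, -3, -3, -3, -3, …
f+g: L₀ = lclm(L_f,L_g), ord ≤ 2+1.
h=h₀': d/dx-closure on L₀ ⇒ L.
L = (8 - 32·x - 96·x^2) + (-7 + 8·x + 20·x^2 - 96·x^3)·Dx + (1 + 3·x + 12·x^3 - 16·x^4)·Dx^2  (order 2).
h: a_k = -1, -6, -17, -12, 17, -18, -149, …
ICs: h(0) = -1, h′(0) = -6.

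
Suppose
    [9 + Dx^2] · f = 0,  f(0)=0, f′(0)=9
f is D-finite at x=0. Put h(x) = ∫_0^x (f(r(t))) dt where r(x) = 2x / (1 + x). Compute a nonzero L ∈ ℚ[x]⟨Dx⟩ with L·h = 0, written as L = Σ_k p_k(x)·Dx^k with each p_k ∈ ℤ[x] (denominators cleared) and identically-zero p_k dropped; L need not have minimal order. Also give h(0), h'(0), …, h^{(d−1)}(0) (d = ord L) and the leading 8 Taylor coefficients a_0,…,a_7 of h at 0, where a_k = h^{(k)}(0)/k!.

L = 36·Dx + (2 + 6·x + 6·x^2 + 2·x^3)·Dx^2 + (1 + 4·x + 6·x^2 + 4·x^3 + x^4)·Dx^3  (order 3).
h: a_k = 0, 0, 9, -6, -45/2, 306/5, -363/5, 90/7, …
ICs: h(0) = 0, h′(0) = 0, h′′(0) = 18.

f: a_k = 0, 9, 0, -27/2, 0, 243/40, 0, -729/560, …
Substitute x→r, Dx→(1/r')Dx; clear ⇒ L₀.
Integrate: L := L₀·Dx.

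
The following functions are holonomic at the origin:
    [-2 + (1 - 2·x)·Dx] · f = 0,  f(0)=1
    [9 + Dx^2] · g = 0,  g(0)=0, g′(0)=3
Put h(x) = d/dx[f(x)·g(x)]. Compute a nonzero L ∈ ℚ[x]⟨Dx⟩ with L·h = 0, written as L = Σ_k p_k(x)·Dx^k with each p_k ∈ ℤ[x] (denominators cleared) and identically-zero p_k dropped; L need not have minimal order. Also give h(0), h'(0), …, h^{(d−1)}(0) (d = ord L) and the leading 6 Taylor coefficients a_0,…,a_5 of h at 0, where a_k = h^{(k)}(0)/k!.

L = (1 - 36·x + 36·x^2) + (-4 + 8·x)·Dx + (1 - 4·x + 4·x^2)·Dx^2  (order 2).
h: a_k = 3, 12, 45/2, 60, 1281/8, 3843/10, …
ICs: h(0) = 3, h′(0) = 12.

f: a_k = 1, 2, 4, 8, 16, 32, …
g: a_k = 0, 3, 0, -9/2, 0, 81/40, …
Product ⇒ symmetric product L₀, ord ≤ 2.
h=h₀': d/dx-closure on L₀ ⇒ L.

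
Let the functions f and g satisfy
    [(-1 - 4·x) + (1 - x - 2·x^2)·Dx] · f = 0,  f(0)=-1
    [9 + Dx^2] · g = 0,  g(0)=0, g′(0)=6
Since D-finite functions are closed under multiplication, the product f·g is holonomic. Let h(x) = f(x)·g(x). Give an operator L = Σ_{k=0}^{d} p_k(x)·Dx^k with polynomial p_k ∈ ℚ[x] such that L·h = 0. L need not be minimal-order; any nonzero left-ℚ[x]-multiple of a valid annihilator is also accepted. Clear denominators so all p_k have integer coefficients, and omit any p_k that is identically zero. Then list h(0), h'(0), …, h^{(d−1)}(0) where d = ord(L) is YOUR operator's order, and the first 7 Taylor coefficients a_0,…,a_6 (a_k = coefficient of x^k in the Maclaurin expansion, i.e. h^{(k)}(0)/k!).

f: a_k = -1, -1, -3, -5, -11, -21, -43, …
g: a_k = 0, 6, 0, -9, 0, 81/20, 0, …
Product ⇒ symmetric product L₀, ord ≤ 2.
L = (-5 + 9·x + 18·x^2) + (2 + 8·x)·Dx + (-1 + x + 2·x^2)·Dx^2  (order 2).
h: a_k = 0, -6, -6, -9, -21, -861/20, -1701/20, …
ICs: h(0) = 0, h′(0) = -6.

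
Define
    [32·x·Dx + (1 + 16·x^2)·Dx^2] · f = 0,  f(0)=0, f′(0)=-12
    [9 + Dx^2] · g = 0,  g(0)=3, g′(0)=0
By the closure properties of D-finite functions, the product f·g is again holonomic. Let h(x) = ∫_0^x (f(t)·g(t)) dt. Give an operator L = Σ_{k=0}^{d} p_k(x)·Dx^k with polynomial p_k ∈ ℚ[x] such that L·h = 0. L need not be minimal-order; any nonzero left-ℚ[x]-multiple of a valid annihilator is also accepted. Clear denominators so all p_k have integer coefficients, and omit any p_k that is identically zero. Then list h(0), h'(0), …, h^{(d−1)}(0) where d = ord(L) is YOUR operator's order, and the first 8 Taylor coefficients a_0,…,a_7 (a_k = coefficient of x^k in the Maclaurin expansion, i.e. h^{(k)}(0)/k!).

f: a_k = 0, -12, 0, 64, 0, -3072/5, 0, 49152/7, …
g: a_k = 3, 0, -27/2, 0, 81/8, 0, -243/80, 0, …
Sym-product of L_f,L_g gives L₀ (≤ ord 4).
Integrate: L := L₀·Dx.
L = (16425 + 696384·x^2 + 2778624·x^4 + 11943936·x^6 + 47775744·x^8)·Dx + (23616·x + 543744·x^3 + 3981312·x^5 + 21233664·x^7)·Dx^2 + (2050 + 87168·x^2 + 470016·x^4 + 2654208·x^6 + 10616832·x^8)·Dx^3 + (2624·x + 60416·x^3 + 442368·x^5 + 2359296·x^7)·Dx^4 + (25 + 1088·x^2 + 17920·x^4 + 147456·x^6 + 589824·x^8)·Dx^5  (order 5).
h: a_k = 0, 0, -18, 0, 177/2, 0, -9429/20, 0, …
ICs: h(0) = 0, h′(0) = 0, h′′(0) = -36, h′′′(0) = 0, h′′′′(0) = 2124.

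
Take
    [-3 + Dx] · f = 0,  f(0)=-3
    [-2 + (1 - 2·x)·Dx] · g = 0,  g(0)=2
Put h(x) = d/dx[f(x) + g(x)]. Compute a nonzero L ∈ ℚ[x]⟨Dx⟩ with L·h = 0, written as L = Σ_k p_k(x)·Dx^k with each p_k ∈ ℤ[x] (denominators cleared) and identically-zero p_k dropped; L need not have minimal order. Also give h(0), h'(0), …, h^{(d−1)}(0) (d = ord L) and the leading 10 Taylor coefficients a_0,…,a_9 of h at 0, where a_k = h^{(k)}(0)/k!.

L = (36 + 72·x) + (-15 - 36·x + 36·x^2)·Dx + (1 + 4·x - 12·x^2)·Dx^2  (order 2).
h: a_k = -5, -11, 15/2, 175/2, 2317/8, 29991/40, 142631/80, 2291573/560, 41281119/4480, 91748213/4480, …
ICs: h(0) = -5, h′(0) = -11.

f: a_k = -3, -9, -27/2, -27/2, -81/8, -243/40, -243/80, -729/560, -2187/4480, -729/4480, …
g: a_k = 2, 4, 8, 16, 32, 64, 128, 256, 512, 1024, …
Sum ⇒ L₀ = lclm(L_f,L_g) in ℚ(x)⟨Dx⟩.
Differentiate: ansatz ord ≤ ord L₀ ⇒ L.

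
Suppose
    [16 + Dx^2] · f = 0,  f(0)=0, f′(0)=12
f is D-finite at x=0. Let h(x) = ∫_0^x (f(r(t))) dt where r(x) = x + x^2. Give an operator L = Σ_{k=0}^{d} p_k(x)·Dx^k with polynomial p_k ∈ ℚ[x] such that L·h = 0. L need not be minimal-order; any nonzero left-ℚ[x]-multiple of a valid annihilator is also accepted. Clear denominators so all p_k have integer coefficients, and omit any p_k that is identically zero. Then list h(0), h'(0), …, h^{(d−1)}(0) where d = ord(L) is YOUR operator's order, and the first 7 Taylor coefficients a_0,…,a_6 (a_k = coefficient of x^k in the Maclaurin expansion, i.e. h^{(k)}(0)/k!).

L = (16 + 96·x + 192·x^2 + 128·x^3)·Dx - 2·Dx^2 + (1 + 2·x)·Dx^3  (order 3).
h: a_k = 0, 0, 6, 4, -8, -96/5, -176/15, …
ICs: h(0) = 0, h′(0) = 0, h′′(0) = 12.

f: a_k = 0, 12, 0, -32, 0, 128/5, 0, …
Substitute x→r, Dx→(1/r')Dx; clear ⇒ L₀.
h=∫h₀ ⇒ L = L₀·Dx.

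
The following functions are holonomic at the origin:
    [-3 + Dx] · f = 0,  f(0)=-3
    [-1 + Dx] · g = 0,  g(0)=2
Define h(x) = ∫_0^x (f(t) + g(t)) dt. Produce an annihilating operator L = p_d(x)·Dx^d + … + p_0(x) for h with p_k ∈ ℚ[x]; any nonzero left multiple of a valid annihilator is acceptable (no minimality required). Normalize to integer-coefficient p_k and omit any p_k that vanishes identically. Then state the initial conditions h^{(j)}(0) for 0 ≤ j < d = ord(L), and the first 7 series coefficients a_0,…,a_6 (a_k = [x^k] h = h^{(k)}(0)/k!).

f: a_k = -3, -9, -27/2, -27/2, -81/8, -243/40, -243/80, …
g: a_k = 2, 2, 1, 1/3, 1/12, 1/60, 1/360, …
Weyl lclm of L_f,L_g ⇒ L₀ (ord ≤ 2).
∫: right-multiply L₀ by Dx.
L = 3·Dx - 4·Dx^2 + Dx^3  (order 3).
h: a_k = 0, -1, -7/2, -25/6, -79/24, -241/120, -727/720, …
ICs: h(0) = 0, h′(0) = -1, h′′(0) = -7.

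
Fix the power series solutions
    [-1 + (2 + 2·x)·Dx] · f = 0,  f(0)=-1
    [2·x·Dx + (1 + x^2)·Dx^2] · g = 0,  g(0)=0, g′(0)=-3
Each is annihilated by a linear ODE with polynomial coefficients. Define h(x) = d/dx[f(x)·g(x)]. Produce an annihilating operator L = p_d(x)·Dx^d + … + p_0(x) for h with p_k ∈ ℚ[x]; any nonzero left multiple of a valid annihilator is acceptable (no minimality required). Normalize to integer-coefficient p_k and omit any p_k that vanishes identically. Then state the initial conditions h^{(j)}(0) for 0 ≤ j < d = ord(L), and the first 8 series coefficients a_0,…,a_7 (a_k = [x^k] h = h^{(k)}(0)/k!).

L = (5 + 40·x + 2·x^2 - 24·x^3 - 3·x^4) + (28 + 84·x + 72·x^2 - 56·x^3 - 84·x^4 - 12·x^5)·Dx + (12 + 8·x - 12·x^2 - 16·x^3 - 28·x^4 - 24·x^5 - 4·x^6)·Dx^2  (order 2).
h: a_k = 3, 3, -33/8, -5/4, 389/128, 1227/640, -18853/5120, -11167/8960, …
ICs: h(0) = 3, h′(0) = 3.

f: a_k = -1, -1/2, 1/8, -1/16, 5/128, -7/256, 21/1024, -33/2048, …
g: a_k = 0, -3, 0, 1, 0, -3/5, 0, 3/7, …
Sym-product of L_f,L_g gives L₀ (≤ ord 2).
Differentiate: ansatz ord ≤ ord L₀ ⇒ L.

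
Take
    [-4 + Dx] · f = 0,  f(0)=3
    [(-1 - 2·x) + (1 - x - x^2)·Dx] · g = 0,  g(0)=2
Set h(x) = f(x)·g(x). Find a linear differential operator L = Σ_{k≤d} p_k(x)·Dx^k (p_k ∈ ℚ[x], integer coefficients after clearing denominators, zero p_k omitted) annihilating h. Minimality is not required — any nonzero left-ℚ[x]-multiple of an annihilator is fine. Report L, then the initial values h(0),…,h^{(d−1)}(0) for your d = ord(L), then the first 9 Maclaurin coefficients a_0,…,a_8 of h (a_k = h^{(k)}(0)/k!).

f: a_k = 3, 12, 24, 32, 32, 128/5, 256/15, 1024/105, 512/105, …
g: a_k = 2, 2, 4, 6, 10, 16, 26, 42, 68, …
f·g: L₀ = L_f ⊗_s L_g, ord ≤ 1·1.
L = (5 - 2·x - 4·x^2) + (-1 + x + x^2)·Dx  (order 1).
h: a_k = 6, 30, 84, 178, 326, 2776/5, 2746/3, 156454/105, 253588/105, …
ICs: h(0) = 6.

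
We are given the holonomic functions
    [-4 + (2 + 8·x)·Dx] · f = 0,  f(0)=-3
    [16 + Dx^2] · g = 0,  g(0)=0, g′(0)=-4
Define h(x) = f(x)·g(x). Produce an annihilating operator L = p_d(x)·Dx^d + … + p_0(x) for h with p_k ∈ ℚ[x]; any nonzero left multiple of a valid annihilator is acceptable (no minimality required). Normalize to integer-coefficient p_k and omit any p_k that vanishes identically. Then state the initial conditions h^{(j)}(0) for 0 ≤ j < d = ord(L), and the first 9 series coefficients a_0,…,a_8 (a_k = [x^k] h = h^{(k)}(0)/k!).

L = (28 + 128·x + 256·x^2) + (-4 - 16·x)·Dx + (1 + 8·x + 16·x^2)·Dx^2  (order 2).
h: a_k = 0, 12, 24, -56, -16, -152/5, 1296/5, -15728/21, 247264/105, …
ICs: h(0) = 0, h′(0) = 12.

f: a_k = -3, -6, 6, -12, 30, -84, 252, -792, 2574, …
g: a_k = 0, -4, 0, 32/3, 0, -128/15, 0, 1024/315, 0, …
h₀=f·g: eliminate ⇒ L₀, order ≤ 1·2.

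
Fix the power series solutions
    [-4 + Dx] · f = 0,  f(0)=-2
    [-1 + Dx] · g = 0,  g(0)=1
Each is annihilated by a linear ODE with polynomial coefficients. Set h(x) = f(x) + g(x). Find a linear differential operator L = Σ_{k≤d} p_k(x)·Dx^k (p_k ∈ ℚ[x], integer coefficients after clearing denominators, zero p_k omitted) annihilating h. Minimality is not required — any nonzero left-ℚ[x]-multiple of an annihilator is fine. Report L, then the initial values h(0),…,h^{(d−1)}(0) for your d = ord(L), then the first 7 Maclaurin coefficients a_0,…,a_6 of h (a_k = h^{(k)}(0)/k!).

f: a_k = -2, -8, -16, -64/3, -64/3, -256/15, -512/45, …
g: a_k = 1, 1, 1/2, 1/6, 1/24, 1/120, 1/720, …
f+g: L₀ = lclm(L_f,L_g), ord ≤ 1+1.
L = 4 - 5·Dx + Dx^2  (order 2).
h: a_k = -1, -7, -31/2, -127/6, -511/24, -2047/120, -8191/720, …
ICs: h(0) = -1, h′(0) = -7.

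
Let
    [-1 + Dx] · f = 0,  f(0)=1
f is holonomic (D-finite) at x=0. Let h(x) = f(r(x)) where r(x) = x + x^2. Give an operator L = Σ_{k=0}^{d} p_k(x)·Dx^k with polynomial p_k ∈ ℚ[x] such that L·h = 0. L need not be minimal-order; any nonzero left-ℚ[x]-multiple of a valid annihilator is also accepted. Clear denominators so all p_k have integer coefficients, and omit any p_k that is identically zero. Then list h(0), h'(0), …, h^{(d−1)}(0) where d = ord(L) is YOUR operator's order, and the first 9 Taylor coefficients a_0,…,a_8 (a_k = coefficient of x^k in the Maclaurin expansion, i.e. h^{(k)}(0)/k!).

L = (-1 - 2·x) + Dx  (order 1).
h: a_k = 1, 1, 3/2, 7/6, 25/24, 27/40, 331/720, 1303/5040, 1979/13440, …
ICs: h(0) = 1.

f: a_k = 1, 1, 1/2, 1/6, 1/24, 1/120, 1/720, 1/5040, 1/40320, …
Change of var in L_f (x↦r) gives L₀.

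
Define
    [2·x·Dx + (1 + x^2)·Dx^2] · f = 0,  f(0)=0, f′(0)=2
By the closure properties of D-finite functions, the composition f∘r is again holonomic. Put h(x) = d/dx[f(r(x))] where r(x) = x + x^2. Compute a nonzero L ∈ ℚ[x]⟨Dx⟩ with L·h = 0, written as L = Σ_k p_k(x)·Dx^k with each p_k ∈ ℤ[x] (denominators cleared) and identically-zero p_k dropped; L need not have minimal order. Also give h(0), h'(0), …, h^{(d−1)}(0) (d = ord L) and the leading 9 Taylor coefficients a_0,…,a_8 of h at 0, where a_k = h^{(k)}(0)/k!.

L = (-2 + 2·x + 8·x^2 + 12·x^3 + 6·x^4) + (1 + 2·x + x^2 + 4·x^3 + 5·x^4 + 2·x^5)·Dx  (order 1).
h: a_k = 2, 4, -2, -8, -8, 8, 26, 16, -34, …
ICs: h(0) = 2.

f: a_k = 0, 2, 0, -2/3, 0, 2/5, 0, -2/7, 0, …
f∘r: x↦r, Dx↦Dx/r' in L_f ⇒ L₀.
Differentiate: ansatz ord ≤ ord L₀ ⇒ L.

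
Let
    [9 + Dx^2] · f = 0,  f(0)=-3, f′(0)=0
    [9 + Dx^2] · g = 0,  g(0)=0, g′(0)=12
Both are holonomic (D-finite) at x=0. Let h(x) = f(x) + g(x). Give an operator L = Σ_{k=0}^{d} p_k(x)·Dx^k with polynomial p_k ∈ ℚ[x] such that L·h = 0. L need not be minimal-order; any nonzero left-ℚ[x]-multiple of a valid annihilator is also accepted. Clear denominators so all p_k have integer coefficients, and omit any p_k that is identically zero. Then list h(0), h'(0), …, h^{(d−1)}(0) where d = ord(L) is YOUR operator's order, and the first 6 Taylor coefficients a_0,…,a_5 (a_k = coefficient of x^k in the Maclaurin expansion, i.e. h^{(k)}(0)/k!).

L = 9 + Dx^2  (order 2).
h: a_k = -3, 12, 27/2, -18, -81/8, 81/10, …
ICs: h(0) = -3, h′(0) = 12.

f: a_k = -3, 0, 27/2, 0, -81/8, 0, …
g: a_k = 0, 12, 0, -18, 0, 81/10, …
Sum ⇒ L₀ = lclm(L_f,L_g) in ℚ(x)⟨Dx⟩.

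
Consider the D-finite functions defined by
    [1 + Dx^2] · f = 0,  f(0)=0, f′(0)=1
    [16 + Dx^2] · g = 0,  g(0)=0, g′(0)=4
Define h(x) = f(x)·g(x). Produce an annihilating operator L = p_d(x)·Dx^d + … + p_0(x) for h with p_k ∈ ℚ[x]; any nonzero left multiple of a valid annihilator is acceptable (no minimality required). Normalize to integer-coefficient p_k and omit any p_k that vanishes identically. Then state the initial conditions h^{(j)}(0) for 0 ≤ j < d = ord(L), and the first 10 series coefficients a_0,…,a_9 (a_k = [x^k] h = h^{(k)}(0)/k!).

f: a_k = 0, 1, 0, -1/6, 0, 1/120, 0, -1/5040, 0, 1/362880, …
g: a_k = 0, 4, 0, -32/3, 0, 128/15, 0, -1024/315, 0, 2048/2835, …
h₀=f·g: eliminate ⇒ L₀, order ≤ 2·2.
L = 225 + 34·Dx^2 + Dx^4  (order 4).
h: a_k = 0, 0, 4, 0, -34/3, 0, 931/90, 0, -6001/1260, 0, …
ICs: h(0) = 0, h′(0) = 0, h′′(0) = 8, h′′′(0) = 0.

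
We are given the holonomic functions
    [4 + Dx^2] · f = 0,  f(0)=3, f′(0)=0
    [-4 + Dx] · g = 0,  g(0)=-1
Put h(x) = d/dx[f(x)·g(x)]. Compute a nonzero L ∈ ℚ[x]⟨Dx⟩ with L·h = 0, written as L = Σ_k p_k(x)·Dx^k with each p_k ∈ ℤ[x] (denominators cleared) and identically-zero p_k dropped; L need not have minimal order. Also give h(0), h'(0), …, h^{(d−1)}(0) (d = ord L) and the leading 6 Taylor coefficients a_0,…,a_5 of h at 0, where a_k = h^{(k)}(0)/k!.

L = 20 - 8·Dx + Dx^2  (order 2).
h: a_k = -12, -36, -24, 56, 152, 936/5, …
ICs: h(0) = -12, h′(0) = -36.

f: a_k = 3, 0, -6, 0, 2, 0, …
g: a_k = -1, -4, -8, -32/3, -32/3, -128/15, …
f·g: L₀ = L_f ⊗_s L_g, ord ≤ 2·1.
h₀' ⇒ L via d/dx closure of L₀.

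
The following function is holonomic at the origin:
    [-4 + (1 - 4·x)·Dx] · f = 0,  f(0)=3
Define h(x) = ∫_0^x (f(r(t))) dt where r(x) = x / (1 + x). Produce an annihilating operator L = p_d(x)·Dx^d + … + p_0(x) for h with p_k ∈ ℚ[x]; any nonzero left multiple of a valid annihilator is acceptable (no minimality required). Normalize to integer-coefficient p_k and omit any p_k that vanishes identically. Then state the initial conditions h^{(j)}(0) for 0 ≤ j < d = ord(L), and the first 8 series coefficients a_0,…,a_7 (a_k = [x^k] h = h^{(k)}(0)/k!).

f: a_k = 3, 12, 48, 192, 768, 3072, 12288, 49152, …
L₀ from L_f via x↦r, Dx↦r'^{-1}Dx.
h=∫₀ˣh₀: take L = L₀·Dx.
L = 4·Dx + (-1 + 2·x + 3·x^2)·Dx^2  (order 2).
h: a_k = 0, 3, 6, 12, 27, 324/5, 162, 2916/7, …
ICs: h(0) = 0, h′(0) = 3.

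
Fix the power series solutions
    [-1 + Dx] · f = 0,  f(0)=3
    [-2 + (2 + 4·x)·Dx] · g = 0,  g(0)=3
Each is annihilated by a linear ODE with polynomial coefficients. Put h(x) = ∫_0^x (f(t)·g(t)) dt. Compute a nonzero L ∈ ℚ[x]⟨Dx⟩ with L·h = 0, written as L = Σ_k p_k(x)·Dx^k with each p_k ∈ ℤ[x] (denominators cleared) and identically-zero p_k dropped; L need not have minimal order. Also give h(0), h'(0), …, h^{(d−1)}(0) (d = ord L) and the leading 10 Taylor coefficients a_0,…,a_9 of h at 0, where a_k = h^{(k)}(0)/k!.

L = (-2 - 2·x)·Dx + (1 + 2·x)·Dx^2  (order 2).
h: a_k = 0, 9, 9, 3, 3/2, -3/10, 7/10, -61/70, 347/280, -4591/2520, …
ICs: h(0) = 0, h′(0) = 9.

f: a_k = 3, 3, 3/2, 1/2, 1/8, 1/40, 1/240, 1/1680, 1/13440, 1/120960, …
g: a_k = 3, 3, -3/2, 3/2, -15/8, 21/8, -63/16, 99/16, -1287/128, 2145/128, …
h₀=f·g: eliminate ⇒ L₀, order ≤ 1·1.
h=∫₀ˣh₀: take L = L₀·Dx.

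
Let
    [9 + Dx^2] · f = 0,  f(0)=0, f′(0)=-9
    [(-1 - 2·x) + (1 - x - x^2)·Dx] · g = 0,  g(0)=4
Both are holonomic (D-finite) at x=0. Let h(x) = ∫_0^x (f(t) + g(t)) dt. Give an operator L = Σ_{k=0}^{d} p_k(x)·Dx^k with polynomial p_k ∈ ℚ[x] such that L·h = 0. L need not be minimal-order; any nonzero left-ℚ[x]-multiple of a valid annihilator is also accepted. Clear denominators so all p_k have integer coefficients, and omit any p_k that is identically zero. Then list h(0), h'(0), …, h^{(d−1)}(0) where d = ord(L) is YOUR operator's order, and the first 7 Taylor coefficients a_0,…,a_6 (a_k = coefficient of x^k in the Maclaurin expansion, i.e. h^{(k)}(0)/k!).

L = (-243 - 432·x + 81·x^2 - 216·x^3 - 405·x^4 - 162·x^5)·Dx + (117 - 225·x - 36·x^2 + 297·x^3 - 54·x^4 - 243·x^5 - 81·x^6)·Dx^2 + (-27 - 48·x + 9·x^2 - 24·x^3 - 45·x^4 - 18·x^5)·Dx^3 + (13 - 25·x - 4·x^2 + 33·x^3 - 6·x^4 - 27·x^5 - 9·x^6)·Dx^4  (order 4).
h: a_k = 0, 4, -5/2, 8/3, 51/8, 4, 1037/240, …
ICs: h(0) = 0, h′(0) = 4, h′′(0) = -5, h′′′(0) = 16.

f: a_k = 0, -9, 0, 27/2, 0, -243/40, 0, …
g: a_k = 4, 4, 8, 12, 20, 32, 52, …
h₀=f+g: left-lcm gives L₀, ord ≤ 3.
∫: right-multiply L₀ by Dx.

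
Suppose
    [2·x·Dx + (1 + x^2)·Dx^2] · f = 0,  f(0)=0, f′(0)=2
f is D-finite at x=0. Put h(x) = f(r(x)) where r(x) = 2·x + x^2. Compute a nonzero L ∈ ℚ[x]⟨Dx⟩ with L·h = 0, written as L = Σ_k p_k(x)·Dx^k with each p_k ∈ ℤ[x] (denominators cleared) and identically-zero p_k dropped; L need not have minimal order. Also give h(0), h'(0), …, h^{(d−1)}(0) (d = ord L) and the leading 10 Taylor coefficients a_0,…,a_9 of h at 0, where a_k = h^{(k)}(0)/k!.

L = (-1 + 8·x + 16·x^2 + 12·x^3 + 3·x^4)·Dx + (1 + x + 4·x^2 + 8·x^3 + 5·x^4 + x^5)·Dx^2  (order 2).
h: a_k = 0, 4, 2, -16/3, -8, 44/5, 94/3, -32/7, -112, -668/9, …
ICs: h(0) = 0, h′(0) = 4.

f: a_k = 0, 2, 0, -2/3, 0, 2/5, 0, -2/7, 0, 2/9, …
L₀ from L_f via x↦r, Dx↦r'^{-1}Dx.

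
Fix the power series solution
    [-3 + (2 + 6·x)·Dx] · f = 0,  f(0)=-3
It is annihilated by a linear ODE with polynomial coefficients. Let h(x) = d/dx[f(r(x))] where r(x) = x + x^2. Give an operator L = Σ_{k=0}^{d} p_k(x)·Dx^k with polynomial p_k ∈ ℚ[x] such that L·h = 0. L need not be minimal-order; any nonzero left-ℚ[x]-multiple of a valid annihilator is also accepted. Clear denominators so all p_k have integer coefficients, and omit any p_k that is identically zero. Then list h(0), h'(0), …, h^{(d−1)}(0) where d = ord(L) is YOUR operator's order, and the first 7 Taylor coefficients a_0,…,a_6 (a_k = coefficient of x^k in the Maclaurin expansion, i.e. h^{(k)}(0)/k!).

L = 1 + (-2 - 10·x - 18·x^2 - 12·x^3)·Dx  (order 1).
h: a_k = -9/2, -9/4, 81/16, -297/32, 3645/256, -8991/512, 28917/2048, …
ICs: h(0) = -9/2.

f: a_k = -3, -9/2, 27/8, -81/16, 1215/128, -5103/256, 45927/1024, …
Change of var in L_f (x↦r) gives L₀.
h₀' ⇒ L via d/dx closure of L₀.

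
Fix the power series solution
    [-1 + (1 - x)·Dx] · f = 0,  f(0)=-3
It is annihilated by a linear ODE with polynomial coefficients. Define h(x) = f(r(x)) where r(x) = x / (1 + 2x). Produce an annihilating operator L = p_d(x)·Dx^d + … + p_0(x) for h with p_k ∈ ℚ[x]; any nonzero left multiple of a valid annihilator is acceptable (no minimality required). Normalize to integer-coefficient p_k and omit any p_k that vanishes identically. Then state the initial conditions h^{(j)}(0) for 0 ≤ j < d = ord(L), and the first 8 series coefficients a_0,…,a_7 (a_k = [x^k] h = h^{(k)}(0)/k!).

f: a_k = -3, -3, -3, -3, -3, -3, -3, -3, …
f∘r: x↦r, Dx↦Dx/r' in L_f ⇒ L₀.
L = -1 + (1 + 3·x + 2·x^2)·Dx  (order 1).
h: a_k = -3, -3, 3, -3, 3, -3, 3, -3, …
ICs: h(0) = -3.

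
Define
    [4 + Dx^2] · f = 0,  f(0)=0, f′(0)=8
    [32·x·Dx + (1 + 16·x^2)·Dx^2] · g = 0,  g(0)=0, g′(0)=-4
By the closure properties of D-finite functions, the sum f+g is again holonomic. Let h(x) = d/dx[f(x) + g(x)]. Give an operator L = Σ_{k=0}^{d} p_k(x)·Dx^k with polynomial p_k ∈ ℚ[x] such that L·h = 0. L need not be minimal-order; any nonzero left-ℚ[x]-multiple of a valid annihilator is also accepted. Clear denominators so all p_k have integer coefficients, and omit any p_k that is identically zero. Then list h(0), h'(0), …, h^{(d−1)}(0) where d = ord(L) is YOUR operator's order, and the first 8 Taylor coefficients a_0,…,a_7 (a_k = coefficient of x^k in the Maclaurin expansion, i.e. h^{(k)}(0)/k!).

f: a_k = 0, 8, 0, -16/3, 0, 16/15, 0, -32/315, …
g: a_k = 0, -4, 0, 64/3, 0, -1024/5, 0, 16384/7, …
f+g: L₀ = lclm(L_f,L_g), ord ≤ 2+2.
h₀' ⇒ L via d/dx closure of L₀.
L = (-6016·x + 102400·x^3 + 32768·x^5) + (-28 + 1216·x^2 + 27648·x^4 + 16384·x^6)·Dx + (-1504·x + 25600·x^3 + 8192·x^5)·Dx^2 + (-7 + 304·x^2 + 6912·x^4 + 4096·x^6)·Dx^3  (order 3).
h: a_k = 4, 0, 48, 0, -3056/3, 0, 737248/45, 0, …
ICs: h(0) = 4, h′(0) = 0, h′′(0) = 96.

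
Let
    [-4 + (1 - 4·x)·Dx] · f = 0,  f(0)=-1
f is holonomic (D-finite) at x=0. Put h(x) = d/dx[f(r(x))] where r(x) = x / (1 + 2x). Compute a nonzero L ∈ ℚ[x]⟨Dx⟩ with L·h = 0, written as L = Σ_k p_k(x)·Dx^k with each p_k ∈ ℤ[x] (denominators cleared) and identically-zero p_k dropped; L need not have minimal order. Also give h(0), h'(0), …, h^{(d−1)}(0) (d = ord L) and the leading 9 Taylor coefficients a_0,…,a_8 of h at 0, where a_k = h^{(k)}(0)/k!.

f: a_k = -1, -4, -16, -64, -256, -1024, -4096, -16384, -65536, …
Change of var in L_f (x↦r) gives L₀.
h=h₀': d/dx-closure on L₀ ⇒ L.
L = 4 + (-1 + 2·x)·Dx  (order 1).
h: a_k = -4, -16, -48, -128, -320, -768, -1792, -4096, -9216, …
ICs: h(0) = -4.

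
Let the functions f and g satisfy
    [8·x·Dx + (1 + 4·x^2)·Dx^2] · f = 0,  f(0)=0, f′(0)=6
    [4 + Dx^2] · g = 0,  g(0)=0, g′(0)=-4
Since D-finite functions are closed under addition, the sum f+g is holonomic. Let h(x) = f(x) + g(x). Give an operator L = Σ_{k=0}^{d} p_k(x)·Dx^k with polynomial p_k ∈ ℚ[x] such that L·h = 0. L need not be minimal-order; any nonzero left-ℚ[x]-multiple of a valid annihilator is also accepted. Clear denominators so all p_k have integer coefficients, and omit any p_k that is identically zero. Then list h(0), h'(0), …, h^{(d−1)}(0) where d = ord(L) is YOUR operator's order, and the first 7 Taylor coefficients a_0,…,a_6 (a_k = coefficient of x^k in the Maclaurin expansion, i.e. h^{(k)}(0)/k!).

f: a_k = 0, 6, 0, -8, 0, 96/5, 0, …
g: a_k = 0, -4, 0, 8/3, 0, -8/15, 0, …
L₀ := lclm(L_f,L_g); ord L₀ ≤ 2+2.
L = (-352·x + 1792·x^3 + 512·x^5)·Dx + (-4 + 112·x^2 + 576·x^4 + 256·x^6)·Dx^2 + (-88·x + 448·x^3 + 128·x^5)·Dx^3 + (-1 + 28·x^2 + 144·x^4 + 64·x^6)·Dx^4  (order 4).
h: a_k = 0, 2, 0, -16/3, 0, 56/3, 0, …
ICs: h(0) = 0, h′(0) = 2, h′′(0) = 0, h′′′(0) = -32.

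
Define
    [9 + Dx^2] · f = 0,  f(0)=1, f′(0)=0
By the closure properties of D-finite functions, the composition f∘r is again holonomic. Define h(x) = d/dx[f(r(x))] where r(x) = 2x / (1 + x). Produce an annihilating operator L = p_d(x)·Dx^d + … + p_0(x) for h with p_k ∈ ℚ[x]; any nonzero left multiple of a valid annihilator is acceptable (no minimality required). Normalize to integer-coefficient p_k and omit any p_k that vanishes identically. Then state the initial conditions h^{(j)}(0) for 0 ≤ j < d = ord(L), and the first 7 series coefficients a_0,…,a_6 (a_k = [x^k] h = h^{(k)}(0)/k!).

L = (42 + 12·x + 6·x^2) + (6 + 18·x + 18·x^2 + 6·x^3)·Dx + (1 + 4·x + 6·x^2 + 4·x^3 + x^4)·Dx^2  (order 2).
h: a_k = 0, -36, 108, 0, -720, 11556/5, -20412/5, …
ICs: h(0) = 0, h′(0) = -36.

f: a_k = 1, 0, -9/2, 0, 27/8, 0, -81/80, …
f∘r: x↦r, Dx↦Dx/r' in L_f ⇒ L₀.
Derive L from L₀ (diff closure).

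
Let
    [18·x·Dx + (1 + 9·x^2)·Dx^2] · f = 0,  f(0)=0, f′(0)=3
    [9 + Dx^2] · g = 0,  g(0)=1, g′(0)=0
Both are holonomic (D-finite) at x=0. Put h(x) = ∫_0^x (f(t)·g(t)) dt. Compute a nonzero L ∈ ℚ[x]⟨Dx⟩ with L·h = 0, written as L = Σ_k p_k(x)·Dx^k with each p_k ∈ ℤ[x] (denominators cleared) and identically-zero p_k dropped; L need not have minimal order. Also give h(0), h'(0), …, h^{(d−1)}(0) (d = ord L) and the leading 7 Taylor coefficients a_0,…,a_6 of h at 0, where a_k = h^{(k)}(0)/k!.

f: a_k = 0, 3, 0, -9, 0, 243/5, 0, …
g: a_k = 1, 0, -9/2, 0, 27/8, 0, -81/80, …
L₀ := L_f ⊗_s L_g (sym. prod.), ord ≤ 4.
h=∫₀ˣh₀: take L = L₀·Dx.
L = (810 + 18954·x^2 + 72171·x^4 + 236196·x^6 + 531441·x^8)·Dx + (972·x + 14580·x^3 + 78732·x^5 + 236196·x^7)·Dx^2 + (108 + 2592·x^2 + 13122·x^4 + 52488·x^6 + 118098·x^8)·Dx^3 + (108·x + 1620·x^3 + 8748·x^5 + 26244·x^7)·Dx^4 + (2 + 54·x^2 + 567·x^4 + 2916·x^6 + 6561·x^8)·Dx^5  (order 5).
h: a_k = 0, 0, 3/2, 0, -45/8, 0, 1323/80, …
ICs: h(0) = 0, h′(0) = 0, h′′(0) = 3, h′′′(0) = 0, h′′′′(0) = -135.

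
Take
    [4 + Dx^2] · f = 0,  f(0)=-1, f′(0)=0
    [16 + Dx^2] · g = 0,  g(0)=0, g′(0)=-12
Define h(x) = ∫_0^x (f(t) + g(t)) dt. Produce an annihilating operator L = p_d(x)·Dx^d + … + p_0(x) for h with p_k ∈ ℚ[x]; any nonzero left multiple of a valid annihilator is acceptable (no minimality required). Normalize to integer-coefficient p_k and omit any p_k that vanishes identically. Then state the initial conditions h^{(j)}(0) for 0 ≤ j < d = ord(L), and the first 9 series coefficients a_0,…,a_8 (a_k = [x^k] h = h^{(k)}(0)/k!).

f: a_k = -1, 0, 2, 0, -2/3, 0, 4/45, 0, -2/315, …
g: a_k = 0, -12, 0, 32, 0, -128/5, 0, 1024/105, 0, …
f+g: L₀ = lclm(L_f,L_g), ord ≤ 2+2.
h=∫h₀ ⇒ L = L₀·Dx.
L = 64·Dx + 20·Dx^3 + Dx^5  (order 5).
h: a_k = 0, -1, -6, 2/3, 8, -2/15, -64/15, 4/315, 128/105, …
ICs: h(0) = 0, h′(0) = -1, h′′(0) = -12, h′′′(0) = 4, h′′′′(0) = 192.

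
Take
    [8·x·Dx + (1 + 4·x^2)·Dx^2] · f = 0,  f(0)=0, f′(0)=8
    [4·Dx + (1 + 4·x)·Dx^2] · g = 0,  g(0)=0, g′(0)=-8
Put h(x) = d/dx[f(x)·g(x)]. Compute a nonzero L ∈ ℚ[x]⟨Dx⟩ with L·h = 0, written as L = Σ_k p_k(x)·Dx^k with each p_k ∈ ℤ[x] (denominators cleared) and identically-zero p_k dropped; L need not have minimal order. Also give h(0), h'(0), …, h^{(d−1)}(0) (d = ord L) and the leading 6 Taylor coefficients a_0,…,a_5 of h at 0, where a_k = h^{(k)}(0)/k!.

L = (96 + 640·x + 1408·x^2 + 7680·x^3 + 15360·x^4 + 26624·x^5 + 8192·x^7) + (24 + 320·x + 2656·x^2 + 9728·x^3 + 28160·x^4 + 47616·x^5 + 71680·x^6 + 6144·x^7 + 28672·x^8)·Dx + (12 + 104·x + 672·x^2 + 2976·x^3 + 8256·x^4 + 18048·x^5 + 24576·x^6 + 35328·x^7 + 6144·x^8 + 16384·x^9)·Dx^2 + (1 + 12·x + 68·x^2 + 256·x^3 + 696·x^4 + 1536·x^5 + 2688·x^6 + 3072·x^7 + 4224·x^8 + 1024·x^9 + 2048·x^10)·Dx^3  (order 3).
h: a_k = 0, -128, 384, -1024, 12800/3, -272384/15, …
ICs: h(0) = 0, h′(0) = -128, h′′(0) = 768.

f: a_k = 0, 8, 0, -32/3, 0, 128/5, …
g: a_k = 0, -8, 16, -128/3, 128, -2048/5, …
Sym-product of L_f,L_g gives L₀ (≤ ord 4).
Derive L from L₀ (diff closure).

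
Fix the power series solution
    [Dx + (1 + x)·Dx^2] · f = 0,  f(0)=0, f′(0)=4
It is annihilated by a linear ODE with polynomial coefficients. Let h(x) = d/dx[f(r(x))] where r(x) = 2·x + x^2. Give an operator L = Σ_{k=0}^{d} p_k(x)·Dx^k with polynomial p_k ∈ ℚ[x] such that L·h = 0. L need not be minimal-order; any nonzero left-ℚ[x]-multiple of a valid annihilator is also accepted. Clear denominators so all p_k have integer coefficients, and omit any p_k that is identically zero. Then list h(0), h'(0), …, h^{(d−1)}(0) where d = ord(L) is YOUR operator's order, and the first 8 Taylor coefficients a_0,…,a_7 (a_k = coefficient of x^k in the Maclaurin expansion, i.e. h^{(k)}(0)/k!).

f: a_k = 0, 4, -2, 4/3, -1, 4/5, -2/3, 4/7, …
Substitute x→r, Dx→(1/r')Dx; clear ⇒ L₀.
h₀' ⇒ L via d/dx closure of L₀.
L = 1 + (1 + x)·Dx  (order 1).
h: a_k = 8, -8, 8, -8, 8, -8, 8, -8, …
ICs: h(0) = 8.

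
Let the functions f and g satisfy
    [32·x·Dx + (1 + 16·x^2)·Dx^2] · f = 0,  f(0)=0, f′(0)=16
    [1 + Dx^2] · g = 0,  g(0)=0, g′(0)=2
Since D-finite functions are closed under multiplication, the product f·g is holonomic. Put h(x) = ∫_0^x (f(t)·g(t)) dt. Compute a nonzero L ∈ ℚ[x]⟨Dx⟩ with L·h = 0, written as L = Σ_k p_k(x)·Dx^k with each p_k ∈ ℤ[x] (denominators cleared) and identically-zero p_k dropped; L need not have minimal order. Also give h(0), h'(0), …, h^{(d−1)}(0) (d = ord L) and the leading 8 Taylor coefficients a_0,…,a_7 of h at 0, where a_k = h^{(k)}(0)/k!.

f: a_k = 0, 16, 0, -256/3, 0, 4096/5, 0, -65536/7, …
g: a_k = 0, 2, 0, -1/3, 0, 1/60, 0, -1/2520, …
f·g: L₀ = L_f ⊗_s L_g, ord ≤ 2·2.
h=∫h₀ ⇒ L = L₀·Dx.
L = (1105 + 51776·x^2 + 22016·x^4 + 16384·x^6 + 65536·x^8)·Dx + (2112·x + 35840·x^3 + 49152·x^5 + 262144·x^7)·Dx^2 + (1122 + 52352·x^2 + 27648·x^4 + 32768·x^6 + 131072·x^8)·Dx^3 + (2112·x + 35840·x^3 + 49152·x^5 + 262144·x^7)·Dx^4 + (17 + 576·x^2 + 5632·x^4 + 16384·x^6 + 65536·x^8)·Dx^5  (order 5).
h: a_k = 0, 0, 0, 32/3, 0, -176/5, 0, 15004/63, …
ICs: h(0) = 0, h′(0) = 0, h′′(0) = 0, h′′′(0) = 64, h′′′′(0) = 0.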